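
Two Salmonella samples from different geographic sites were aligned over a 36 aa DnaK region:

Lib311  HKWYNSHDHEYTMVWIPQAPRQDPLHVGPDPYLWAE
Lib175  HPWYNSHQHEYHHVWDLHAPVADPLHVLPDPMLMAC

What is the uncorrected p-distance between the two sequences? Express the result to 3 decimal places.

0.361

Mismatches occur at site 2 (K→P), site 8 (D→Q), site 12 (T→H), site 13 (M→H), site 16 (I→D), site 17 (P→L), site 18 (Q→H), site 21 (R→V), site 22 (Q→A), site 28 (G→L), site 32 (Y→M), site 34 (W→M), site 36 (E→C).
There are 13 differences over 36 sites, so p = 13/36 = 0.361.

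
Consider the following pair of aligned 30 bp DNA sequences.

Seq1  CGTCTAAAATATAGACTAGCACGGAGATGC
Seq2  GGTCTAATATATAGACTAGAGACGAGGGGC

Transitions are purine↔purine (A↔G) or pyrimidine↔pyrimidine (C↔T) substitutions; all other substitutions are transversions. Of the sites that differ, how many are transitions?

Differing sites — 1:C/G (Tv); 8:A/T (Tv); 20:C/A (Tv); 21:A/G (Ti); 22:C/A (Tv); 23:G/C (Tv); 27:A/G (Ti); 28:T/G (Tv).
Of the 8 differences, 2 transitions and 6 transversions, so the answer is 2.

2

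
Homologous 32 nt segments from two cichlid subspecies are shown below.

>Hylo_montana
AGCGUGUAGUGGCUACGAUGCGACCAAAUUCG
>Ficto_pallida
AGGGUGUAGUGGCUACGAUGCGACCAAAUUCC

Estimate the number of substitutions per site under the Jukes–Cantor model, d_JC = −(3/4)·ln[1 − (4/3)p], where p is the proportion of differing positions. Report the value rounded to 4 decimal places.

0.0653

Mismatches occur at site 3 (C↔G), site 32 (G↔C).
p = 2/32 = 0.062500.
d = −0.75 · ln(1 − (4/3)·0.062500) = −0.75 · ln(0.916667) = −0.75 · (-0.087011) = 0.0653.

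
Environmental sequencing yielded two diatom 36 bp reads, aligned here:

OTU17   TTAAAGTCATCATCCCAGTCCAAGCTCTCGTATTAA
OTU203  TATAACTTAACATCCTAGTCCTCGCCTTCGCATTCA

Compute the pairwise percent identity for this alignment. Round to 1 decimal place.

The sequences differ at positions 2 (T/A), 3 (A/T), 6 (G/C), 8 (C/T), 10 (T/A), 16 (C/T), 22 (A/T), 23 (A/C), 26 (T/C), 27 (C/T), 31 (T/C), 35 (A/C).
24 of the 36 sites match, so the percent identity is 24/36 × 100 = 66.7%.

66.7%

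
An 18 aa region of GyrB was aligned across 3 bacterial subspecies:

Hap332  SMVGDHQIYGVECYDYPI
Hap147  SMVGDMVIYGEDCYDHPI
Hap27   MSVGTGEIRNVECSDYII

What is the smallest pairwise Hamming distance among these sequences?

5

Pairwise Hamming distances:
  Hap332 vs Hap147: 5
  Hap332 vs Hap27: 9
  Hap147 vs Hap27: 12
The smallest is 5, between Hap332 and Hap147.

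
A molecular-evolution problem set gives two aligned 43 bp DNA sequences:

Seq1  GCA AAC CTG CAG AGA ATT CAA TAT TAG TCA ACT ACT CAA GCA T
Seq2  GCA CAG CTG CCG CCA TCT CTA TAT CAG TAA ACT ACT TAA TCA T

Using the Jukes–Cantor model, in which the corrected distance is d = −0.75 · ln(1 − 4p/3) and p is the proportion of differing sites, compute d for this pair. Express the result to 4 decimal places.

0.3490

Differing sites — 4:A/C; 6:C/G; 11:A/C; 13:A/C; 14:G/C; 16:A/T; 17:T/C; 20:A/T; 25:T/C; 29:C/A; 37:C/T; 40:G/T.
p = 12/43 = 0.279070.
d = −0.75 · ln(1 − (4/3)·0.279070) = −0.75 · ln(0.627907) = −0.75 · (-0.465363) = 0.3490.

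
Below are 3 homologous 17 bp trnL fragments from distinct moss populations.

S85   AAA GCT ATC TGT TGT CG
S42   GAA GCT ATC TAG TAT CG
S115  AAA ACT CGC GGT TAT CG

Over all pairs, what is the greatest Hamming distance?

7

Pairwise Hamming distances:
  S85 vs S42: 4
  S85 vs S115: 5
  S42 vs S115: 7
The largest is 7, between S42 and S115.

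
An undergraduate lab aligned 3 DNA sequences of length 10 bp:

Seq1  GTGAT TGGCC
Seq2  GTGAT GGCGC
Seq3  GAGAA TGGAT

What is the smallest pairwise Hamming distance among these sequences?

Pairwise Hamming distances:
  Seq1 vs Seq2: 3
  Seq1 vs Seq3: 4
  Seq2 vs Seq3: 6
The smallest is 3, between Seq1 and Seq2.

3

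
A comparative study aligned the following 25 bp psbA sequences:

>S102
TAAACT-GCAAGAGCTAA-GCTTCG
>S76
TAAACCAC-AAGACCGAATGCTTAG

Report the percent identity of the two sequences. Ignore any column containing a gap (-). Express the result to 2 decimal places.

77.27%

Excluding the 3 gap columns leaves 22 comparable sites.
The sequences differ at positions 6 (T/C), 8 (G/C), 14 (G/C), 16 (T/G), 24 (C/A).
17 of the 22 comparable sites match, so the percent identity is 17/22 × 100 = 77.27%.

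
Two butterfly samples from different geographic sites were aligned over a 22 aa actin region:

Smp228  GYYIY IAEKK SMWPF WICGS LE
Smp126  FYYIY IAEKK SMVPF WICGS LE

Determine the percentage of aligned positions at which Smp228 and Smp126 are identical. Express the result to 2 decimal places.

90.91%

Mismatches occur at site 1 (G→F), site 13 (W→V).
20 of the 22 sites match, so the percent identity is 20/22 × 100 = 90.91%.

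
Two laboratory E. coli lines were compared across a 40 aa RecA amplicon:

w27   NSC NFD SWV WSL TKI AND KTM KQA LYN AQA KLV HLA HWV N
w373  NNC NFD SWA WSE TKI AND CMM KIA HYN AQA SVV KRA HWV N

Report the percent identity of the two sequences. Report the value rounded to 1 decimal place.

72.5%

The sequences differ at positions 2 (S/N), 9 (V/A), 12 (L/E), 19 (K/C), 20 (T/M), 23 (Q/I), 25 (L/H), 31 (K/S), 32 (L/V), 34 (H/K), 35 (L/R).
29 of the 40 sites match, so the percent identity is 29/40 × 100 = 72.5%.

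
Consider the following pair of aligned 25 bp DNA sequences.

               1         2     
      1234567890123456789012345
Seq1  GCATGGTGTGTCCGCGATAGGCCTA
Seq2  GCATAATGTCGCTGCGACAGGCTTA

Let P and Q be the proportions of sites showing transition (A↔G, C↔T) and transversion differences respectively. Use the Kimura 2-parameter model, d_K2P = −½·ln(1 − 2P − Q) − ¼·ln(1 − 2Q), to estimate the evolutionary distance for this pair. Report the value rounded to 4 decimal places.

0.3706

Mismatches occur at site 5 (G↔A, transition), site 6 (G↔A, transition), site 10 (G↔C, transversion), site 11 (T↔G, transversion), site 13 (C↔T, transition), site 18 (T↔C, transition), site 23 (C↔T, transition).
Of the 7 differences, 5 transitions and 2 transversions over 25 sites: P = 5/25 = 0.200000, Q = 2/25 = 0.080000.
d = −0.5·ln(0.520000) − 0.25·ln(0.840000) = −0.5·(-0.653926) − 0.25·(-0.174353) = 0.3706.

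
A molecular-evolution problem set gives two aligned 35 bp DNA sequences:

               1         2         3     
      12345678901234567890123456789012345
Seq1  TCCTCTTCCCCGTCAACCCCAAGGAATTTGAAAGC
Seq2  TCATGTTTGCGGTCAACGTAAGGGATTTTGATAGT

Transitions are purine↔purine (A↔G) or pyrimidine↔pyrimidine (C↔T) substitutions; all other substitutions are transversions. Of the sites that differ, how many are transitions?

The sequences differ at positions 3 (C/A, transversion), 5 (C/G, transversion), 8 (C/T, transition), 9 (C/G, transversion), 11 (C/G, transversion), 18 (C/G, transversion), 19 (C/T, transition), 20 (C/A, transversion), 22 (A/G, transition), 26 (A/T, transversion), 32 (A/T, transversion), 35 (C/T, transition).
Of the 12 differences, 4 transitions and 8 transversions, so the answer is 4.

4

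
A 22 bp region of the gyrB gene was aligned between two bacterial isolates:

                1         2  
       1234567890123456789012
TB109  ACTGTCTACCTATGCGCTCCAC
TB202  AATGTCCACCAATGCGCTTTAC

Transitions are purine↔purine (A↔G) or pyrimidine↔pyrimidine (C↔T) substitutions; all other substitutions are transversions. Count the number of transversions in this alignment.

2

The sequences differ at positions 2 (C/A, transversion), 7 (T/C, transition), 11 (T/A, transversion), 19 (C/T, transition), 20 (C/T, transition).
Of the 5 differences, 3 transitions and 2 transversions, so the answer is 2.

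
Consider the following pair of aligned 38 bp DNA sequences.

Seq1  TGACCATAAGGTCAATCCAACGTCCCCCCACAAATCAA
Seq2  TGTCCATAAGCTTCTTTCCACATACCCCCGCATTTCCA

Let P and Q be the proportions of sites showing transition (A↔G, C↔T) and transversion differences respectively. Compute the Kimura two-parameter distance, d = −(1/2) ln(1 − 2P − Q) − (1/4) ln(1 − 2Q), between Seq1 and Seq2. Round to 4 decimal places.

The sequences differ at positions 3 (A/T, transversion), 11 (G/C, transversion), 13 (C/T, transition), 14 (A/C, transversion), 15 (A/T, transversion), 17 (C/T, transition), 19 (A/C, transversion), 22 (G/A, transition), 24 (C/A, transversion), 30 (A/G, transition), 33 (A/T, transversion), 34 (A/T, transversion), 37 (A/C, transversion).
Of the 13 differences, 4 transitions and 9 transversions over 38 sites: P = 4/38 = 0.105263, Q = 9/38 = 0.236842.
d = −0.5·ln(0.552632) − 0.25·ln(0.526316) = −0.5·(-0.593063) − 0.25·(-0.641853) = 0.4570.

0.4570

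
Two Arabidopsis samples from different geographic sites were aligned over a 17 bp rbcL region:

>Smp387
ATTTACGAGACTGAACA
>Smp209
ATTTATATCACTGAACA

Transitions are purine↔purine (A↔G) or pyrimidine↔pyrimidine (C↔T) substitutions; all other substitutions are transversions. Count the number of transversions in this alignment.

2

Differing sites — 6:C/T (Ti); 7:G/A (Ti); 8:A/T (Tv); 9:G/C (Tv).
Of the 4 differences, 2 transitions and 2 transversions, so the answer is 2.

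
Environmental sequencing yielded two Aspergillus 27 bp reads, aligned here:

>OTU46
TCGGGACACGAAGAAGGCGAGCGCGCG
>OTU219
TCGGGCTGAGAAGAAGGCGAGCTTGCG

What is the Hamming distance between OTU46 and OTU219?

Differing sites — 6:A/C; 7:C/T; 8:A/G; 9:C/A; 23:G/T; 24:C/T.
That gives 6 mismatches out of 27 aligned sites, so the Hamming distance is 6.

6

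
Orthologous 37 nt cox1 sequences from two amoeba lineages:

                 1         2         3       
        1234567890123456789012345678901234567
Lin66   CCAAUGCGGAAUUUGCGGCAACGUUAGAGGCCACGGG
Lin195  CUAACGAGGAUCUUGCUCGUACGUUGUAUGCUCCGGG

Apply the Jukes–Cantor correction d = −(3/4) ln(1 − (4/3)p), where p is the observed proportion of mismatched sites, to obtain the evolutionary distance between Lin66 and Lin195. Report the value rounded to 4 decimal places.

Mismatches occur at site 2 (C/U), site 5 (U/C), site 7 (C/A), site 11 (A/U), site 12 (U/C), site 17 (G/U), site 18 (G/C), site 19 (C/G), site 20 (A/U), site 26 (A/G), site 27 (G/U), site 29 (G/U), site 32 (C/U), site 33 (A/C).
p = 14/37 = 0.378378.
d = −0.75 · ln(1 − (4/3)·0.378378) = −0.75 · ln(0.495496) = −0.75 · (-0.702196) = 0.5266.

0.5266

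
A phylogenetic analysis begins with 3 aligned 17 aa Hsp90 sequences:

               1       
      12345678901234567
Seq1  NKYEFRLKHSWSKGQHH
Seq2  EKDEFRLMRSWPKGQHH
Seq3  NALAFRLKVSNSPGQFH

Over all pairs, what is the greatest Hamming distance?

Pairwise Hamming distances:
  Seq1 vs Seq2: 5
  Seq1 vs Seq3: 7
  Seq2 vs Seq3: 10
The largest is 10, between Seq2 and Seq3.

10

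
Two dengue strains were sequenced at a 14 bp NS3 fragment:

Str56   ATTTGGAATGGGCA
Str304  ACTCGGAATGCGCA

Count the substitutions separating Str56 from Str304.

3

Mismatches occur at site 2 (T/C), site 4 (T/C), site 11 (G/C).
That gives 3 mismatches out of 14 aligned sites, so the Hamming distance is 3.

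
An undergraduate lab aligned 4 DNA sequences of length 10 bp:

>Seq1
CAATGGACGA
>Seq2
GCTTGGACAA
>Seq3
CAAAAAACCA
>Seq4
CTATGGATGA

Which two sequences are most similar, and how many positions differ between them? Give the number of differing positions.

2

Pairwise Hamming distances:
  Seq1 vs Seq2: 4
  Seq1 vs Seq3: 4
  Seq1 vs Seq4: 2
  Seq2 vs Seq3: 7
  Seq2 vs Seq4: 5
  Seq3 vs Seq4: 6
The smallest is 2, between Seq1 and Seq4.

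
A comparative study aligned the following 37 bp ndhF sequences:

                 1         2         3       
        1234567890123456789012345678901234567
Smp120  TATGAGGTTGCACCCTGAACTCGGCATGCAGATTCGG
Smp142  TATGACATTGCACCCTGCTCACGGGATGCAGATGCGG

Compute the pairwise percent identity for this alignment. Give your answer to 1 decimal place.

81.1%

Mismatches occur at site 6 (G/C), site 7 (G/A), site 18 (A/C), site 19 (A/T), site 21 (T/A), site 25 (C/G), site 34 (T/G).
30 of the 37 sites match, so the percent identity is 30/37 × 100 = 81.1%.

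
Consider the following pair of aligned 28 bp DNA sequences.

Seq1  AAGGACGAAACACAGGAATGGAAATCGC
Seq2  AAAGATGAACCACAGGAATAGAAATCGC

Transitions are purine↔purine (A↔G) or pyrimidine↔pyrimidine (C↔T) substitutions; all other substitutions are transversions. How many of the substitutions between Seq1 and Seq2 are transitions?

3

The sequences differ at positions 3 (G/A, transition), 6 (C/T, transition), 10 (A/C, transversion), 20 (G/A, transition).
Of the 4 differences, 3 transitions and 1 transversion, so the answer is 3.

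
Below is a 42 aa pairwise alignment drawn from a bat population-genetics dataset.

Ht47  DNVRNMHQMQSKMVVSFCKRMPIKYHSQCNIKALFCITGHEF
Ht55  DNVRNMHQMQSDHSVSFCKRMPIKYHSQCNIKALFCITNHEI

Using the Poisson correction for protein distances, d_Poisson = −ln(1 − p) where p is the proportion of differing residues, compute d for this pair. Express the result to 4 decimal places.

Differing sites — 12:K/D; 13:M/H; 14:V/S; 39:G/N; 42:F/I.
p = 5/42 = 0.119048.
d = −ln(1 − 0.119048) = −ln(0.880952) = 0.1268.

0.1268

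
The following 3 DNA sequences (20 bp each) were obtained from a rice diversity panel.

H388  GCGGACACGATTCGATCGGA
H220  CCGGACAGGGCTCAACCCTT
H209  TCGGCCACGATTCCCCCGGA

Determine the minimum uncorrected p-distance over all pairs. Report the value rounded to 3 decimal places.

0.250

Pairwise Hamming distances:
  H388 vs H220: 9
  H388 vs H209: 5
  H220 vs H209: 10
The smallest is 5 mismatches, between H388 and H209; p = 5/20 = 0.250.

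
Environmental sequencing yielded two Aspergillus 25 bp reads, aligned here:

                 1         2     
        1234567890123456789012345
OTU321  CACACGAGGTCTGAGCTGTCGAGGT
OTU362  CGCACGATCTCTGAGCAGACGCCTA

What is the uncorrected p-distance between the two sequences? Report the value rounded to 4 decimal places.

The sequences differ at positions 2 (A/G), 8 (G/T), 9 (G/C), 17 (T/A), 19 (T/A), 22 (A/C), 23 (G/C), 24 (G/T), 25 (T/A).
There are 9 differences over 25 sites, so p = 9/25 = 0.3600.

0.3600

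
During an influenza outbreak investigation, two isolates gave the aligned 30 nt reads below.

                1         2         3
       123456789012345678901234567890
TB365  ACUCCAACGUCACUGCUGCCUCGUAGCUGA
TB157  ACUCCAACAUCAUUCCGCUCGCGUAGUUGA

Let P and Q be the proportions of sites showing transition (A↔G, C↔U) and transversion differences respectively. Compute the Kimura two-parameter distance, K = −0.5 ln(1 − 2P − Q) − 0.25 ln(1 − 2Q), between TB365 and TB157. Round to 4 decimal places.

0.3330

Differing sites — 9:G/A (Ti); 13:C/U (Ti); 15:G/C (Tv); 17:U/G (Tv); 18:G/C (Tv); 19:C/U (Ti); 21:U/G (Tv); 27:C/U (Ti).
Of the 8 differences, 4 transitions and 4 transversions over 30 sites: P = 4/30 = 0.133333, Q = 4/30 = 0.133333.
d = −0.5·ln(0.600001) − 0.25·ln(0.733334) = −0.5·(-0.510824) − 0.25·(-0.310154) = 0.3330.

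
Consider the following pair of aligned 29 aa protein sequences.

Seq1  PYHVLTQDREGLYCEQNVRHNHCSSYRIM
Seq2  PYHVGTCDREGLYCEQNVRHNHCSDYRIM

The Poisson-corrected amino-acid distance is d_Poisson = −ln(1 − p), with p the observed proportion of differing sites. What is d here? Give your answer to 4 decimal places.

Differing sites — 5:L/G; 7:Q/C; 25:S/D.
p = 3/29 = 0.103448.
d = −ln(1 − 0.103448) = −ln(0.896552) = 0.1092.

0.1092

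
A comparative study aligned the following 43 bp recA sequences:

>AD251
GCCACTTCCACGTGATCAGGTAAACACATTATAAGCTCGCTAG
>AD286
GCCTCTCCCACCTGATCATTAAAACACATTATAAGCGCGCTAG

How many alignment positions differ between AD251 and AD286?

Differing sites — 4:A/T; 7:T/C; 12:G/C; 19:G/T; 20:G/T; 21:T/A; 37:T/G.
That gives 7 mismatches out of 43 aligned sites, so the Hamming distance is 7.

7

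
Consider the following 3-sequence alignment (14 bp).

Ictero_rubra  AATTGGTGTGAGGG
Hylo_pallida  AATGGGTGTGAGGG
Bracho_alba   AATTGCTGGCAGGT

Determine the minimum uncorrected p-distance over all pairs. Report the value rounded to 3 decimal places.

0.071

Pairwise Hamming distances:
  Ictero_rubra vs Hylo_pallida: 1
  Ictero_rubra vs Bracho_alba: 4
  Hylo_pallida vs Bracho_alba: 5
The smallest is 1 mismatch, between Ictero_rubra and Hylo_pallida; p = 1/14 = 0.071.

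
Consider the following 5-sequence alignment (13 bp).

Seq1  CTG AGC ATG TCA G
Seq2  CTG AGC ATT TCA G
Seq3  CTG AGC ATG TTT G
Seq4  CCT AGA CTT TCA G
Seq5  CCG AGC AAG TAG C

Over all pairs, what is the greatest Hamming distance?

Pairwise Hamming distances:
  Seq1 vs Seq2: 1
  Seq1 vs Seq3: 2
  Seq1 vs Seq4: 5
  Seq1 vs Seq5: 5
  Seq2 vs Seq3: 3
  Seq2 vs Seq4: 4
  Seq2 vs Seq5: 6
  Seq3 vs Seq4: 7
  Seq3 vs Seq5: 5
  Seq4 vs Seq5: 8
The largest is 8, between Seq4 and Seq5.

8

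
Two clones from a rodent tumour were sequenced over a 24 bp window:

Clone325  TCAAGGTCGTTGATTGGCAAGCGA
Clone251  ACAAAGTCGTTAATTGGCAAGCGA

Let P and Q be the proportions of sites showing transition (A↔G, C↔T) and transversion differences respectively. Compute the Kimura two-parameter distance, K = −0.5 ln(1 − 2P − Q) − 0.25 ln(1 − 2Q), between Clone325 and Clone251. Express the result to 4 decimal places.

0.1386

Mismatches occur at site 1 (T↔A, transversion), site 5 (G↔A, transition), site 12 (G↔A, transition).
Of the 3 differences, 2 transitions and 1 transversion over 24 sites: P = 2/24 = 0.083333, Q = 1/24 = 0.041667.
d = −0.5·ln(0.791667) − 0.25·ln(0.916666) = −0.5·(-0.233614) − 0.25·(-0.087012) = 0.1386.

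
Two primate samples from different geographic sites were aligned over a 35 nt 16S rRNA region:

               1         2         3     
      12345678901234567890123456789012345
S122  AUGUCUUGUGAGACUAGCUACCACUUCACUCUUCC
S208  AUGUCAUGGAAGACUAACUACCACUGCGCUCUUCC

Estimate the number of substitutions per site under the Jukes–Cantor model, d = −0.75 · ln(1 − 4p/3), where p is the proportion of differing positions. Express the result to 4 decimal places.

0.1946

Differing sites — 6:U/A; 9:U/G; 10:G/A; 17:G/A; 26:U/G; 28:A/G.
p = 6/35 = 0.171429.
d = −0.75 · ln(1 − (4/3)·0.171429) = −0.75 · ln(0.771428) = −0.75 · (-0.259512) = 0.1946.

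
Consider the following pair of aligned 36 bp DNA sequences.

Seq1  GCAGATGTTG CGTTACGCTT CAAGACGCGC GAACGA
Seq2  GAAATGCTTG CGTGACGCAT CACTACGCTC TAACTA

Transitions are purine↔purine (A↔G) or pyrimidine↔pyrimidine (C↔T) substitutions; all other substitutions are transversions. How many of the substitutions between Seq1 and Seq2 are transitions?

1

Differing sites — 2:C/A (Tv); 4:G/A (Ti); 5:A/T (Tv); 6:T/G (Tv); 7:G/C (Tv); 14:T/G (Tv); 19:T/A (Tv); 23:A/C (Tv); 24:G/T (Tv); 29:G/T (Tv); 31:G/T (Tv); 35:G/T (Tv).
Of the 12 differences, 1 transition and 11 transversions, so the answer is 1.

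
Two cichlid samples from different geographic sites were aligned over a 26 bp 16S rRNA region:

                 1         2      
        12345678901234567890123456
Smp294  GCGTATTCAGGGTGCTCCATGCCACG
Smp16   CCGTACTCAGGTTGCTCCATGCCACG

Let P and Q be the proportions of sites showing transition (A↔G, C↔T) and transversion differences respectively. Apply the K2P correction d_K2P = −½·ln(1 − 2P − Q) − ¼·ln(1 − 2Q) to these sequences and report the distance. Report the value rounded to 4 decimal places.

Mismatches occur at site 1 (G→C, transversion), site 6 (T→C, transition), site 12 (G→T, transversion).
Of the 3 differences, 1 transition and 2 transversions over 26 sites: P = 1/26 = 0.038462, Q = 2/26 = 0.076923.
d = −0.5·ln(0.846153) − 0.25·ln(0.846154) = −0.5·(-0.167055) − 0.25·(-0.167054) = 0.1253.

0.1253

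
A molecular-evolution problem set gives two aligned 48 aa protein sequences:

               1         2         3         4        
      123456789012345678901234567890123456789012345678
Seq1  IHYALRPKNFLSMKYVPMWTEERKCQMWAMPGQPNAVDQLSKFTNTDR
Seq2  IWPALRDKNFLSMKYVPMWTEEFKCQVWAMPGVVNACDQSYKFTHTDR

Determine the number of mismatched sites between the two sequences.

11

Differing sites — 2:H/W; 3:Y/P; 7:P/D; 23:R/F; 27:M/V; 33:Q/V; 34:P/V; 37:V/C; 40:L/S; 41:S/Y; 45:N/H.
That gives 11 mismatches out of 48 aligned sites, so the Hamming distance is 11.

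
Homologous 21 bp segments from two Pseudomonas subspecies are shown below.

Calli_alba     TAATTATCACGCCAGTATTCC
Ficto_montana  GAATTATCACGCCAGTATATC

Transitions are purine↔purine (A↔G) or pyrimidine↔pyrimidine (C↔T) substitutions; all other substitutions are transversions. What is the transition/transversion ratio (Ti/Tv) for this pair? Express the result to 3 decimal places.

Mismatches occur at site 1 (T→G, transversion), site 19 (T→A, transversion), site 20 (C→T, transition).
Of the 3 differences, 1 transition and 2 transversions, so Ti/Tv = 1/2 = 0.500.

0.500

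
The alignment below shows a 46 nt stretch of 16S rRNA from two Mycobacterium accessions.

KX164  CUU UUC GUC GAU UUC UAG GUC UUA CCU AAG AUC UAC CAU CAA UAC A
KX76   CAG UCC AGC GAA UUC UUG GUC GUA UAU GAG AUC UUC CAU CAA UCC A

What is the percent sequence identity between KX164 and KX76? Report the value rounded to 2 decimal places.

71.74%

Differing sites — 2:U/A; 3:U/G; 5:U/C; 7:G/A; 8:U/G; 12:U/A; 17:A/U; 22:U/G; 25:C/U; 26:C/A; 28:A/G; 35:A/U; 44:A/C.
33 of the 46 sites match, so the percent identity is 33/46 × 100 = 71.74%.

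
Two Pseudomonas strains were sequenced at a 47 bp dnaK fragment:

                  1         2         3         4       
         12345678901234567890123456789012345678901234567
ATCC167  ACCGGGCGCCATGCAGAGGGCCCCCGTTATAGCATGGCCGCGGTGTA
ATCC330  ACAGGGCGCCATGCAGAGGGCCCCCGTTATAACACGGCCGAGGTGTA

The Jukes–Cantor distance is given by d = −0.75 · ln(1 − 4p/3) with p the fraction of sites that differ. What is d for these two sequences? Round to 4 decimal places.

0.0903

Differing sites — 3:C/A; 32:G/A; 35:T/C; 41:C/A.
p = 4/47 = 0.085106.
d = −0.75 · ln(1 − (4/3)·0.085106) = −0.75 · ln(0.886525) = −0.75 · (-0.120446) = 0.0903.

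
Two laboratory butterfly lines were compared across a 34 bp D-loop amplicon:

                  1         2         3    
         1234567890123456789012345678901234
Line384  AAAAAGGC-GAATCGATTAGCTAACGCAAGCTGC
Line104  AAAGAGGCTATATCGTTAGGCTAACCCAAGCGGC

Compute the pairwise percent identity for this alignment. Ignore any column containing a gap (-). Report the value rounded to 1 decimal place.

75.8%

Excluding the 1 gap column leaves 33 comparable sites.
Mismatches occur at site 4 (A/G), site 10 (G/A), site 11 (A/T), site 16 (A/T), site 18 (T/A), site 19 (A/G), site 26 (G/C), site 32 (T/G).
25 of the 33 comparable sites match, so the percent identity is 25/33 × 100 = 75.8%.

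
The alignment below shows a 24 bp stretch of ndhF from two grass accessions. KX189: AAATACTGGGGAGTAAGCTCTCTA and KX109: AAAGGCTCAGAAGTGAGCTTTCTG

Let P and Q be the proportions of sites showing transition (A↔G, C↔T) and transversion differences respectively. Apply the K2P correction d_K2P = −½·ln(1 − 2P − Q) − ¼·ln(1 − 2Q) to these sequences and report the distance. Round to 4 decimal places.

Mismatches occur at site 4 (T↔G, transversion), site 5 (A↔G, transition), site 8 (G↔C, transversion), site 9 (G↔A, transition), site 11 (G↔A, transition), site 15 (A↔G, transition), site 20 (C↔T, transition), site 24 (A↔G, transition).
Of the 8 differences, 6 transitions and 2 transversions over 24 sites: P = 6/24 = 0.250000, Q = 2/24 = 0.083333.
d = −0.5·ln(0.416667) − 0.25·ln(0.833334) = −0.5·(-0.875468) − 0.25·(-0.182321) = 0.4833.

0.4833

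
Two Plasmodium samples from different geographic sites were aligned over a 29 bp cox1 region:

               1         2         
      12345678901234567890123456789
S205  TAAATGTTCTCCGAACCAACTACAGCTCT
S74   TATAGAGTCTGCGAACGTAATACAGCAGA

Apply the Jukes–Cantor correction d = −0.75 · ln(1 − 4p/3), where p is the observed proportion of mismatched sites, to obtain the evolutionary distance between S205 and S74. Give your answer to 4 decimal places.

Mismatches occur at site 3 (A↔T), site 5 (T↔G), site 6 (G↔A), site 7 (T↔G), site 11 (C↔G), site 17 (C↔G), site 18 (A↔T), site 20 (C↔A), site 27 (T↔A), site 28 (C↔G), site 29 (T↔A).
p = 11/29 = 0.379310.
d = −0.75 · ln(1 − (4/3)·0.379310) = −0.75 · ln(0.494253) = −0.75 · (-0.704708) = 0.5285.

0.5285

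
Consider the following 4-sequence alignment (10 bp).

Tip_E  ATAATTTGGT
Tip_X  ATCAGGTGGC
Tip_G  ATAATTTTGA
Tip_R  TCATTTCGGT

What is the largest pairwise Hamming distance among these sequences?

8

Pairwise Hamming distances:
  Tip_E vs Tip_X: 4
  Tip_E vs Tip_G: 2
  Tip_E vs Tip_R: 4
  Tip_X vs Tip_G: 5
  Tip_X vs Tip_R: 8
  Tip_G vs Tip_R: 6
The largest is 8, between Tip_X and Tip_R.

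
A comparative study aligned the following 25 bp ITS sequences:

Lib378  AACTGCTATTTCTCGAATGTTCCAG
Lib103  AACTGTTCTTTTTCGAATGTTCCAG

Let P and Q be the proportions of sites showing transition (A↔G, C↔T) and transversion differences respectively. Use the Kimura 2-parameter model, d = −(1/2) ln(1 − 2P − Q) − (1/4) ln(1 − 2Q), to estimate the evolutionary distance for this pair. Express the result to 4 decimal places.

0.1324

Mismatches occur at site 6 (C→T, transition), site 8 (A→C, transversion), site 12 (C→T, transition).
Of the 3 differences, 2 transitions and 1 transversion over 25 sites: P = 2/25 = 0.080000, Q = 1/25 = 0.040000.
d = −0.5·ln(0.800000) − 0.25·ln(0.920000) = −0.5·(-0.223144) − 0.25·(-0.083382) = 0.1324.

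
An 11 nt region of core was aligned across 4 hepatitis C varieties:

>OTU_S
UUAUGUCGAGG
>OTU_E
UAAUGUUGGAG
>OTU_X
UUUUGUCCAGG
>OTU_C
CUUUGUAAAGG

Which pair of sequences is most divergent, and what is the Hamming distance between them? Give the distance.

Pairwise Hamming distances:
  OTU_S vs OTU_E: 4
  OTU_S vs OTU_X: 2
  OTU_S vs OTU_C: 4
  OTU_E vs OTU_X: 6
  OTU_E vs OTU_C: 7
  OTU_X vs OTU_C: 3
The largest is 7, between OTU_E and OTU_C.

7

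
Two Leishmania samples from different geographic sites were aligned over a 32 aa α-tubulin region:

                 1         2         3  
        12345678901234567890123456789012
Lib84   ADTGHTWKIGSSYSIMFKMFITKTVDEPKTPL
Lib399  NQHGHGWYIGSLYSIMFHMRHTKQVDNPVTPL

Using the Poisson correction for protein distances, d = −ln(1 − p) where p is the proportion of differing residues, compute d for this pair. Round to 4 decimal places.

0.4700

Mismatches occur at site 1 (A↔N), site 2 (D↔Q), site 3 (T↔H), site 6 (T↔G), site 8 (K↔Y), site 12 (S↔L), site 18 (K↔H), site 20 (F↔R), site 21 (I↔H), site 24 (T↔Q), site 27 (E↔N), site 29 (K↔V).
p = 12/32 = 0.375000.
d = −ln(1 − 0.375000) = −ln(0.625000) = 0.4700.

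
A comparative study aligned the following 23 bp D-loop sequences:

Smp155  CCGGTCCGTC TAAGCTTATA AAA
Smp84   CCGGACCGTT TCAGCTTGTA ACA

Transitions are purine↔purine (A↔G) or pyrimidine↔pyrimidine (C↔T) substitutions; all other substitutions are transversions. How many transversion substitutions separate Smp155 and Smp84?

3

The sequences differ at positions 5 (T/A, transversion), 10 (C/T, transition), 12 (A/C, transversion), 18 (A/G, transition), 22 (A/C, transversion).
Of the 5 differences, 2 transitions and 3 transversions, so the answer is 3.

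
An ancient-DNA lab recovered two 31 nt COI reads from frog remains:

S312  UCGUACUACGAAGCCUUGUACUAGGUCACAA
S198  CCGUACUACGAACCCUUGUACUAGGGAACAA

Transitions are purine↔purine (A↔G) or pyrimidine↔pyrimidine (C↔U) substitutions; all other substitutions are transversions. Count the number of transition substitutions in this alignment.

1

The sequences differ at positions 1 (U/C, transition), 13 (G/C, transversion), 26 (U/G, transversion), 27 (C/A, transversion).
Of the 4 differences, 1 transition and 3 transversions, so the answer is 1.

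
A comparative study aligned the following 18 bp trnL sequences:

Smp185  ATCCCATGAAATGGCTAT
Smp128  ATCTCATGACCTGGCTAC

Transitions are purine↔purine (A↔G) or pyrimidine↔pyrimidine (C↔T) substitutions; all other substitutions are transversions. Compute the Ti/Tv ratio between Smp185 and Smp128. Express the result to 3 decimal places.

Differing sites — 4:C/T (Ti); 10:A/C (Tv); 11:A/C (Tv); 18:T/C (Ti).
Of the 4 differences, 2 transitions and 2 transversions, so Ti/Tv = 2/2 = 1.000.

1.000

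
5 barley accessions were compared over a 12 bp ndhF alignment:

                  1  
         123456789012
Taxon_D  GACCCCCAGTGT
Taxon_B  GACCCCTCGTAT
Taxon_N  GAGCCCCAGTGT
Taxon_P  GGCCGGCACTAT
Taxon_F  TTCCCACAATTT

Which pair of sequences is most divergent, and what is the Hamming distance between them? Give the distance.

Pairwise Hamming distances:
  Taxon_D vs Taxon_B: 3
  Taxon_D vs Taxon_N: 1
  Taxon_D vs Taxon_P: 5
  Taxon_D vs Taxon_F: 5
  Taxon_B vs Taxon_N: 4
  Taxon_B vs Taxon_P: 6
  Taxon_B vs Taxon_F: 7
  Taxon_N vs Taxon_P: 6
  Taxon_N vs Taxon_F: 6
  Taxon_P vs Taxon_F: 6
The largest is 7, between Taxon_B and Taxon_F.

7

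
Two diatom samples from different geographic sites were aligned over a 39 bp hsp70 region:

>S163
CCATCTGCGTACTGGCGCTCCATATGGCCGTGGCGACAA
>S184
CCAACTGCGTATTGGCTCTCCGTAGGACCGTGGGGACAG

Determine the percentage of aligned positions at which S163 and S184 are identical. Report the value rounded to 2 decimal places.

Mismatches occur at site 4 (T→A), site 12 (C→T), site 17 (G→T), site 22 (A→G), site 25 (T→G), site 27 (G→A), site 34 (C→G), site 39 (A→G).
31 of the 39 sites match, so the percent identity is 31/39 × 100 = 79.49%.

79.49%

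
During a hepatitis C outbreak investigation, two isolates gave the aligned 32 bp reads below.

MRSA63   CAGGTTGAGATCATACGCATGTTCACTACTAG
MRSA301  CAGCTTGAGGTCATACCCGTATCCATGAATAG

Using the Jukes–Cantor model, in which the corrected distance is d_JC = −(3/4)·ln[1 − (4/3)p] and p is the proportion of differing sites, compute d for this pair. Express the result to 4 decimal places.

Mismatches occur at site 4 (G/C), site 10 (A/G), site 17 (G/C), site 19 (A/G), site 21 (G/A), site 23 (T/C), site 26 (C/T), site 27 (T/G), site 29 (C/A).
p = 9/32 = 0.281250.
d = −0.75 · ln(1 − (4/3)·0.281250) = −0.75 · ln(0.625000) = −0.75 · (-0.470004) = 0.3525.

0.3525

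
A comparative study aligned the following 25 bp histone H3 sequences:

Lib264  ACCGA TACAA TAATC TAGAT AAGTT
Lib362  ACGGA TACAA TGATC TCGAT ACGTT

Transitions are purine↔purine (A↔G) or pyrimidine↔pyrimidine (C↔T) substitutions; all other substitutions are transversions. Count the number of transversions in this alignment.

The sequences differ at positions 3 (C/G, transversion), 12 (A/G, transition), 17 (A/C, transversion), 22 (A/C, transversion).
Of the 4 differences, 1 transition and 3 transversions, so the answer is 3.

3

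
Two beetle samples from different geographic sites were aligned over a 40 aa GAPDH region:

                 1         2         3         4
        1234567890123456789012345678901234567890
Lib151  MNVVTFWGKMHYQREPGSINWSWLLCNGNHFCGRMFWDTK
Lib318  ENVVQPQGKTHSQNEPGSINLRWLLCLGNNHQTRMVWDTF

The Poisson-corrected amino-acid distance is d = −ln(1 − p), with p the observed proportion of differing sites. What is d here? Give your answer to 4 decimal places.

0.5108

Mismatches occur at site 1 (M/E), site 5 (T/Q), site 6 (F/P), site 7 (W/Q), site 10 (M/T), site 12 (Y/S), site 14 (R/N), site 21 (W/L), site 22 (S/R), site 27 (N/L), site 30 (H/N), site 31 (F/H), site 32 (C/Q), site 33 (G/T), site 36 (F/V), site 40 (K/F).
p = 16/40 = 0.400000.
d = −ln(1 − 0.400000) = −ln(0.600000) = 0.5108.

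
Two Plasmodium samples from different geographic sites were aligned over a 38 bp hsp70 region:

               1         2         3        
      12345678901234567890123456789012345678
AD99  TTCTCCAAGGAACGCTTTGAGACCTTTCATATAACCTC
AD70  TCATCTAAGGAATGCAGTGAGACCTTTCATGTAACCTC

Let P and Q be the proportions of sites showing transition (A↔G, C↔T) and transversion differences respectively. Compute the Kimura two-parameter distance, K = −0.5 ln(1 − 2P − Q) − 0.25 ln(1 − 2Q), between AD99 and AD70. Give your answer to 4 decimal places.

0.2138

Mismatches occur at site 2 (T/C, transition), site 3 (C/A, transversion), site 6 (C/T, transition), site 13 (C/T, transition), site 16 (T/A, transversion), site 17 (T/G, transversion), site 31 (A/G, transition).
Of the 7 differences, 4 transitions and 3 transversions over 38 sites: P = 4/38 = 0.105263, Q = 3/38 = 0.078947.
d = −0.5·ln(0.710527) − 0.25·ln(0.842106) = −0.5·(-0.341748) − 0.25·(-0.171849) = 0.2138.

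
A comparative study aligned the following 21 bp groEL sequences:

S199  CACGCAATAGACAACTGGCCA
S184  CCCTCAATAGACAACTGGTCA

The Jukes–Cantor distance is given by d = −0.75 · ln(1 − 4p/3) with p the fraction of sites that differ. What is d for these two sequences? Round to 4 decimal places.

0.1585

Mismatches occur at site 2 (A/C), site 4 (G/T), site 19 (C/T).
p = 3/21 = 0.142857.
d = −0.75 · ln(1 − (4/3)·0.142857) = −0.75 · ln(0.809524) = −0.75 · (-0.211309) = 0.1585.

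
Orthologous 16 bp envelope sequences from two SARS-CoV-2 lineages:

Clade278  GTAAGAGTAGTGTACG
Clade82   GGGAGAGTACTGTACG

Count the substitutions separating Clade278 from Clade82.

3

Differing sites — 2:T/G; 3:A/G; 10:G/C.
That gives 3 mismatches out of 16 aligned sites, so the Hamming distance is 3.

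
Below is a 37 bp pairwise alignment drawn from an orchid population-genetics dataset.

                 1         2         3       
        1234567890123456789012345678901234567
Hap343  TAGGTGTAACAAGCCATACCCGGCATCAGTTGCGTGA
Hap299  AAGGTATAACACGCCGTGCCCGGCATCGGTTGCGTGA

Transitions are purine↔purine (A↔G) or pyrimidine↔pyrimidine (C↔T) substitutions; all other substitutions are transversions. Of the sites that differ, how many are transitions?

4

Differing sites — 1:T/A (Tv); 6:G/A (Ti); 12:A/C (Tv); 16:A/G (Ti); 18:A/G (Ti); 28:A/G (Ti).
Of the 6 differences, 4 transitions and 2 transversions, so the answer is 4.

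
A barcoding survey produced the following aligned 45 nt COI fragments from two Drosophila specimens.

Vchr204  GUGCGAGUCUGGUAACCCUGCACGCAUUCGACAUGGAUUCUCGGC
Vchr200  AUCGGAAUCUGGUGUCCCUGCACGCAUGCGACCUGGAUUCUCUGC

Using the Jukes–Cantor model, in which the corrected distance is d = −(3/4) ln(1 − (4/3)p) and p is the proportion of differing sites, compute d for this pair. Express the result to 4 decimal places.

Differing sites — 1:G/A; 3:G/C; 4:C/G; 7:G/A; 14:A/G; 15:A/U; 28:U/G; 33:A/C; 43:G/U.
p = 9/45 = 0.200000.
d = −0.75 · ln(1 − (4/3)·0.200000) = −0.75 · ln(0.733333) = −0.75 · (-0.310155) = 0.2326.

0.2326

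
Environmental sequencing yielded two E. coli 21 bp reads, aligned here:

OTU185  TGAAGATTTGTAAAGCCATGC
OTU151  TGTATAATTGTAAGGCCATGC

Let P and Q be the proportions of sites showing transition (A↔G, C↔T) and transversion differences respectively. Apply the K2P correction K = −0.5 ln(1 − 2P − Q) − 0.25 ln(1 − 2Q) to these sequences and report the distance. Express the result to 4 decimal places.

The sequences differ at positions 3 (A/T, transversion), 5 (G/T, transversion), 7 (T/A, transversion), 14 (A/G, transition).
Of the 4 differences, 1 transition and 3 transversions over 21 sites: P = 1/21 = 0.047619, Q = 3/21 = 0.142857.
d = −0.5·ln(0.761905) − 0.25·ln(0.714286) = −0.5·(-0.271933) − 0.25·(-0.336472) = 0.2201.

0.2201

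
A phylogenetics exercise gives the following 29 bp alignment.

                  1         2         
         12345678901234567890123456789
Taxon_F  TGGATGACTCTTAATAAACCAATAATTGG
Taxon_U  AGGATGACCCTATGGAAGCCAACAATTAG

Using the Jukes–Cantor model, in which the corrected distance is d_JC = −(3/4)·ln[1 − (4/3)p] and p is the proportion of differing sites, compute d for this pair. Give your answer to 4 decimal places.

0.4006

Mismatches occur at site 1 (T→A), site 9 (T→C), site 12 (T→A), site 13 (A→T), site 14 (A→G), site 15 (T→G), site 18 (A→G), site 23 (T→C), site 28 (G→A).
p = 9/29 = 0.310345.
d = −0.75 · ln(1 − (4/3)·0.310345) = −0.75 · ln(0.586207) = −0.75 · (-0.534082) = 0.4006.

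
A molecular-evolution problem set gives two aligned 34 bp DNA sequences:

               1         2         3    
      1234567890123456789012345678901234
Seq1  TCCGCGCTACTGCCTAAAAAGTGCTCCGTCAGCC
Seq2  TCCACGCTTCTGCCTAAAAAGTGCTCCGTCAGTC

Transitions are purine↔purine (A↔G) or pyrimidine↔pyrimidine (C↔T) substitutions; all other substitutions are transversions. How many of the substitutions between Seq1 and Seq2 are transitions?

The sequences differ at positions 4 (G/A, transition), 9 (A/T, transversion), 33 (C/T, transition).
Of the 3 differences, 2 transitions and 1 transversion, so the answer is 2.

2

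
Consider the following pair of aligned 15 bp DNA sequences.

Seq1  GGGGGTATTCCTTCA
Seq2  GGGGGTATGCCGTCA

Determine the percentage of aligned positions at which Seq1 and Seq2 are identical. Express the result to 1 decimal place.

86.7%

Mismatches occur at site 9 (T/G), site 12 (T/G).
13 of the 15 sites match, so the percent identity is 13/15 × 100 = 86.7%.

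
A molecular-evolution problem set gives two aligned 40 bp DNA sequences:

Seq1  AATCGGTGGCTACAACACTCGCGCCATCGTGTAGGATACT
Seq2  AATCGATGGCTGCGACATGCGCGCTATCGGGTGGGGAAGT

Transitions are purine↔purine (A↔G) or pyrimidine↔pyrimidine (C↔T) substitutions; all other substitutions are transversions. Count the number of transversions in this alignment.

Mismatches occur at site 6 (G↔A, transition), site 12 (A↔G, transition), site 14 (A↔G, transition), site 18 (C↔T, transition), site 19 (T↔G, transversion), site 25 (C↔T, transition), site 30 (T↔G, transversion), site 33 (A↔G, transition), site 36 (A↔G, transition), site 37 (T↔A, transversion), site 39 (C↔G, transversion).
Of the 11 differences, 7 transitions and 4 transversions, so the answer is 4.

4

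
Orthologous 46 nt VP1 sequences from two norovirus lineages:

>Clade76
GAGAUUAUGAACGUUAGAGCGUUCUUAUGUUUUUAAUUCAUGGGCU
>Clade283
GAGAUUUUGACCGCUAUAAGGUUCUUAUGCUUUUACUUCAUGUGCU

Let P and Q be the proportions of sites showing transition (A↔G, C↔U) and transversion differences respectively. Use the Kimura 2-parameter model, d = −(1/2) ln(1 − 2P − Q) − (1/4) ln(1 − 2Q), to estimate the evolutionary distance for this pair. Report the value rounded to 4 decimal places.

Differing sites — 7:A/U (Tv); 11:A/C (Tv); 14:U/C (Ti); 17:G/U (Tv); 19:G/A (Ti); 20:C/G (Tv); 30:U/C (Ti); 36:A/C (Tv); 43:G/U (Tv).
Of the 9 differences, 3 transitions and 6 transversions over 46 sites: P = 3/46 = 0.065217, Q = 6/46 = 0.130435.
d = −0.5·ln(0.739131) − 0.25·ln(0.739130) = −0.5·(-0.302280) − 0.25·(-0.302281) = 0.2267.

0.2267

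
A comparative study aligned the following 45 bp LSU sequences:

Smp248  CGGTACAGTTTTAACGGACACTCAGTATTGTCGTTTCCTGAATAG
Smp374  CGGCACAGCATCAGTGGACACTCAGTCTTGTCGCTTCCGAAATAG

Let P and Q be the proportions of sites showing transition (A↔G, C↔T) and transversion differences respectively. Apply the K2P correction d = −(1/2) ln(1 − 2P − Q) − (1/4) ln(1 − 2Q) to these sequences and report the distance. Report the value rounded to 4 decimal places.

Differing sites — 4:T/C (Ti); 9:T/C (Ti); 10:T/A (Tv); 12:T/C (Ti); 14:A/G (Ti); 15:C/T (Ti); 27:A/C (Tv); 34:T/C (Ti); 39:T/G (Tv); 40:G/A (Ti).
Of the 10 differences, 7 transitions and 3 transversions over 45 sites: P = 7/45 = 0.155556, Q = 3/45 = 0.066667.
d = −0.5·ln(0.622221) − 0.25·ln(0.866666) = −0.5·(-0.474460) − 0.25·(-0.143102) = 0.2730.

0.2730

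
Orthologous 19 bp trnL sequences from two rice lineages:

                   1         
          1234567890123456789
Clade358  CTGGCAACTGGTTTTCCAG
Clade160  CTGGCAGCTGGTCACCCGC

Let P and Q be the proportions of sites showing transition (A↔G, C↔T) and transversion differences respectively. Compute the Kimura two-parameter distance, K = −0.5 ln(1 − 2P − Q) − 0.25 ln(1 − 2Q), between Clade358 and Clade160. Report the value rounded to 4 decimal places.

0.4327

The sequences differ at positions 7 (A/G, transition), 13 (T/C, transition), 14 (T/A, transversion), 15 (T/C, transition), 18 (A/G, transition), 19 (G/C, transversion).
Of the 6 differences, 4 transitions and 2 transversions over 19 sites: P = 4/19 = 0.210526, Q = 2/19 = 0.105263.
d = −0.5·ln(0.473685) − 0.25·ln(0.789474) = −0.5·(-0.747213) − 0.25·(-0.236388) = 0.4327.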